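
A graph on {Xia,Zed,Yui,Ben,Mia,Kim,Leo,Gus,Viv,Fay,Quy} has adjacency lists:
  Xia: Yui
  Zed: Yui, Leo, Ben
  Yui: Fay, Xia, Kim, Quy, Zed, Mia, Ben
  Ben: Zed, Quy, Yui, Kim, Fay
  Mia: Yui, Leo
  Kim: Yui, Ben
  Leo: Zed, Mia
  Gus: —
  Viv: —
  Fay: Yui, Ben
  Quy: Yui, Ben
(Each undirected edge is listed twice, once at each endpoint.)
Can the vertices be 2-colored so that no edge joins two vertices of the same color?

Ben-Yui-Quy-Ben is an odd cycle (length 3), and a bipartite graph can contain only even cycles.

No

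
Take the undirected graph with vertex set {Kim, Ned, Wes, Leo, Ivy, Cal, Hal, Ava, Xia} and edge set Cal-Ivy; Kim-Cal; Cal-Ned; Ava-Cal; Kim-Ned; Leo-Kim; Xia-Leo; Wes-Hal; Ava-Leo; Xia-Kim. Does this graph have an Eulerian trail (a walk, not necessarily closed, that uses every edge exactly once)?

Degrees: Kim:4, Ned:2, Wes:1, Leo:3, Ivy:1, Cal:4, Hal:1, Ava:2, Xia:2
Odd-degree vertices: Wes, Leo, Ivy, Hal (4 total).
An Eulerian trail requires 0 or 2 odd-degree vertices; here there are 4.

No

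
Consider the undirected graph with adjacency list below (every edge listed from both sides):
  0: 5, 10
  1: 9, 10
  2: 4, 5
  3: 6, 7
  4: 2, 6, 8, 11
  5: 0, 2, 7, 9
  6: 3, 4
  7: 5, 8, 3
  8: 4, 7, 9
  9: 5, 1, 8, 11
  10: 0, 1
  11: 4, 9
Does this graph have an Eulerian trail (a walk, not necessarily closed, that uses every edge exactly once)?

Yes

Degrees: 0:2, 1:2, 2:2, 3:2, 4:4, 5:4, 6:2, 7:3, 8:3, 9:4, 10:2, 11:2
Odd-degree vertices: 7, 8 (2 total).
With 2 odd-degree vertices and all edges in one connected piece, an Eulerian trail exists (from 7 to 8).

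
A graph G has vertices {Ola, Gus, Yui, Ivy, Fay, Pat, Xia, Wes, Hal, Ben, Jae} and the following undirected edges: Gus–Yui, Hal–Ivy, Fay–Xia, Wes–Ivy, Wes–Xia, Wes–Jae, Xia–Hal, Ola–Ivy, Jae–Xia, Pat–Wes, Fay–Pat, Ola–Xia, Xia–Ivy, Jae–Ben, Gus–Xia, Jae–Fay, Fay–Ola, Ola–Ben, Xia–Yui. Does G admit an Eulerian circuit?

Degrees: Ola:4, Gus:2, Yui:2, Ivy:4, Fay:4, Pat:2, Xia:8, Wes:4, Hal:2, Ben:2, Jae:4
All degrees are even and the non-isolated vertices are connected — an Eulerian circuit exists.

Yes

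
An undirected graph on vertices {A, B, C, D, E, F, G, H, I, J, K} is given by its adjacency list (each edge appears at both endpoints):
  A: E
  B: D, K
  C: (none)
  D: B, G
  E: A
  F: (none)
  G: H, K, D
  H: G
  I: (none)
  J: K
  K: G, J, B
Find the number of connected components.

Component: {C}
Component: {F}
Component: {I}
Component: {A, E}
Component: {B, D, G, H, J, K}

5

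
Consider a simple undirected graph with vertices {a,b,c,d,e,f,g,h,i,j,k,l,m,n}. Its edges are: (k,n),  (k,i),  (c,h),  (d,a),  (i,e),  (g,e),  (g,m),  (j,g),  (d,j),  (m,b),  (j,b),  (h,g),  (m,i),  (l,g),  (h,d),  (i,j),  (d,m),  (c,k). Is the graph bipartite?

Partition the vertices as {b, c, d, f, g, i, n} vs {a, e, h, j, k, l, m}. Each listed edge has one endpoint in each part, so the graph is bipartite.

Yes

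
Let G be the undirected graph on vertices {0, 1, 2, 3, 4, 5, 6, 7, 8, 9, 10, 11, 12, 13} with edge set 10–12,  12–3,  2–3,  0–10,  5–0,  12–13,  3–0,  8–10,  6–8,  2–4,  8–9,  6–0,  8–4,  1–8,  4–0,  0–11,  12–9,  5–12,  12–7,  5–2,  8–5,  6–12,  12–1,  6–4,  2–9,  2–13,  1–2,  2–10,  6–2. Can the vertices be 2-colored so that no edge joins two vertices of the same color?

4-6-2-4 is an odd cycle (length 3), and a bipartite graph can contain only even cycles.

No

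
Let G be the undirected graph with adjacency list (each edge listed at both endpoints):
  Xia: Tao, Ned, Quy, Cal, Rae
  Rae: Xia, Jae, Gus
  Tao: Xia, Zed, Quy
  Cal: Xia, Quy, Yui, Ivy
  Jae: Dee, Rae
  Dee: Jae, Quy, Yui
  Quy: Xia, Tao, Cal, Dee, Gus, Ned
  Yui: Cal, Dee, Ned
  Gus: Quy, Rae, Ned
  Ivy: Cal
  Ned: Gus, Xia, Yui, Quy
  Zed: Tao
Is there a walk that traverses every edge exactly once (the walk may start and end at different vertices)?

Degrees: Xia:5, Rae:3, Tao:3, Cal:4, Jae:2, Dee:3, Quy:6, Yui:3, Gus:3, Ivy:1, Ned:4, Zed:1
Odd-degree vertices: Xia, Rae, Tao, Dee, Yui, Gus, Ivy, Zed (8 total).
With 8 odd-degree vertices (more than two), no single trail can use every edge.

No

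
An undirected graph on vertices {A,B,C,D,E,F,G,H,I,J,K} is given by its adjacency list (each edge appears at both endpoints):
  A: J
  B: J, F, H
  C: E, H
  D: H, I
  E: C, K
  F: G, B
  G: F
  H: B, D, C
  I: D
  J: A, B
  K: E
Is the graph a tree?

Yes

The graph has 11 vertices and 10 edges.
Connected and |E| = |V| - 1, which characterizes a tree.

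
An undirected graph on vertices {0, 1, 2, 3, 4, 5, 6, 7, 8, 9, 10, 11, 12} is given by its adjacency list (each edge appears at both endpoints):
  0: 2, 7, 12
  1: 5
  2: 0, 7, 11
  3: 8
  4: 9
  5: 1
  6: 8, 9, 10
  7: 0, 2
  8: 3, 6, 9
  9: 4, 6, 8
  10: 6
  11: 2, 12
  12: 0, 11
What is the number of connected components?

3

Component: {1, 5}
Component: {0, 2, 7, 11, 12}
Component: {3, 4, 6, 8, 9, 10}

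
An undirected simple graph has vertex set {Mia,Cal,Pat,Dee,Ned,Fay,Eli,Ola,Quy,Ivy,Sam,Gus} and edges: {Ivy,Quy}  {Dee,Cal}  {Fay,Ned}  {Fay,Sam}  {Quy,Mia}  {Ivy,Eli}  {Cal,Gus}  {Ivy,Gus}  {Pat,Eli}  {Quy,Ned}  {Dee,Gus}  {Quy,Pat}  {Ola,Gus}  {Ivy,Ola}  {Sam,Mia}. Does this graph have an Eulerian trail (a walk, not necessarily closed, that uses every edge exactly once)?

Degrees: Mia:2, Cal:2, Pat:2, Dee:2, Ned:2, Fay:2, Eli:2, Ola:2, Quy:4, Ivy:4, Sam:2, Gus:4
Odd-degree vertices: none (0 total).
With 0 odd-degree vertices and all edges in one connected piece, an Eulerian trail exists.

Yes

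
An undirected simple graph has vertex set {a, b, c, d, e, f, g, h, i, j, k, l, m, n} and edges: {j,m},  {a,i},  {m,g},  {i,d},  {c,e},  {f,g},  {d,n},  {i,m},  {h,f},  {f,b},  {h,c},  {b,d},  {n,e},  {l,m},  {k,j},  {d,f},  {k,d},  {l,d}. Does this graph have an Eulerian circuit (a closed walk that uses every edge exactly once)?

Degrees: a:1, b:2, c:2, d:6, e:2, f:4, g:2, h:2, i:3, j:2, k:2, l:2, m:4, n:2
Vertices with odd degree: a, i. An Eulerian circuit requires all degrees even.

No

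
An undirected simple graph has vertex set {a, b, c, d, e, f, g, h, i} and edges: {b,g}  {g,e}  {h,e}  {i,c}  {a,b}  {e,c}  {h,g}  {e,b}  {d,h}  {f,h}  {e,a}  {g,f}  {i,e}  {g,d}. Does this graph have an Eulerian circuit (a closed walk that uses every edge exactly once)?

Degrees: a:2, b:3, c:2, d:2, e:6, f:2, g:5, h:4, i:2
b, g have odd degree; an Eulerian circuit needs every degree to be even, so none exists.

No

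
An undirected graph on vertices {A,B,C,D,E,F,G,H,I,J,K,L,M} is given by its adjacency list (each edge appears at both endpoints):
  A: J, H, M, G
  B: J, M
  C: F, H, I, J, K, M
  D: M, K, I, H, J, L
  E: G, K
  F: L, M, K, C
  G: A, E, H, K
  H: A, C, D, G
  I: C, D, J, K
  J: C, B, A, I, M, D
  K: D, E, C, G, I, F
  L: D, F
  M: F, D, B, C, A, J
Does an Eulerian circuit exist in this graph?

Degrees: A:4, B:2, C:6, D:6, E:2, F:4, G:4, H:4, I:4, J:6, K:6, L:2, M:6
Every vertex has even degree and the edges form a single connected piece, so an Eulerian circuit exists.

Yes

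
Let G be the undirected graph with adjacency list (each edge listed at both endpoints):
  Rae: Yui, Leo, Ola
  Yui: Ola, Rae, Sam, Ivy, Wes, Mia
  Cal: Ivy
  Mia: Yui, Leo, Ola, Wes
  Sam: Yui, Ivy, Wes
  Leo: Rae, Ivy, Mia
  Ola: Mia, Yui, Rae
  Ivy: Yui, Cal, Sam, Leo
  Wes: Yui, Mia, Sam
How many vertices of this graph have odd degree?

6

Degrees: Rae:3, Yui:6, Cal:1, Mia:4, Sam:3, Leo:3, Ola:3, Ivy:4, Wes:3
Odd-degree vertices: Rae, Cal, Sam, Leo, Ola, Wes.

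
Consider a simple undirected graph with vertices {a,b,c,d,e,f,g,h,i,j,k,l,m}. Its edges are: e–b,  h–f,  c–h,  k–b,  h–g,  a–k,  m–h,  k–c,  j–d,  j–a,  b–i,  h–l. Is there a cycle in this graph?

The graph has 13 vertices, 12 edges, and 1 connected component.
Since 12 = 13 - 1, the graph is a forest and contains no cycle.

No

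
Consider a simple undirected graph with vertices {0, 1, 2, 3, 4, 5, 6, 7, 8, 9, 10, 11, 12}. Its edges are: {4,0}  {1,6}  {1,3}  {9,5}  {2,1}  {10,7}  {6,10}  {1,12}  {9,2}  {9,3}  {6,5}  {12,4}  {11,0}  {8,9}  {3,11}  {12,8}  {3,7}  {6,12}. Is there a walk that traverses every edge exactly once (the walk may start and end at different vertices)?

Yes

Degrees: 0:2, 1:4, 2:2, 3:4, 4:2, 5:2, 6:4, 7:2, 8:2, 9:4, 10:2, 11:2, 12:4
Odd-degree vertices: none (0 total).
The non-isolated vertices are connected and exactly 0 have odd degree, so an Eulerian trail exists.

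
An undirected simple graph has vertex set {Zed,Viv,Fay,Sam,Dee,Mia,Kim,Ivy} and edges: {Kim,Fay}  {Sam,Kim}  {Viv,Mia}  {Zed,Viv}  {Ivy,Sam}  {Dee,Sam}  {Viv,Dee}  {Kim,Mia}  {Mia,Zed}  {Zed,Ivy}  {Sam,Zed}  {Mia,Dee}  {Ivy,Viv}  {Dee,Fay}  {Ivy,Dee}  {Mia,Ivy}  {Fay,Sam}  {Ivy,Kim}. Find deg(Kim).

Neighbors of Kim: Fay, Sam, Mia, Ivy.

4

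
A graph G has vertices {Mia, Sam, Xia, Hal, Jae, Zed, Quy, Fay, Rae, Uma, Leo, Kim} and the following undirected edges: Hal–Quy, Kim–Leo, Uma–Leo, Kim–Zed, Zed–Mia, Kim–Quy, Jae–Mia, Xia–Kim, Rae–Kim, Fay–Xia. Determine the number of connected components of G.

Component: {Sam}
Component: {Mia, Xia, Hal, Jae, Zed, Quy, Fay, Rae, Uma, Leo, Kim}

2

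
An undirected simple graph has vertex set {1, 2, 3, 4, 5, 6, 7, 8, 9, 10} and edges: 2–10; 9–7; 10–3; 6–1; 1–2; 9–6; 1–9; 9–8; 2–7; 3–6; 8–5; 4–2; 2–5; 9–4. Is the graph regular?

Degrees: 1:3, 2:5, 3:2, 4:2, 5:2, 6:3, 7:2, 8:2, 9:5, 10:2
Vertex 3 has degree 2 while 2 has degree 5, so the graph is not regular.

No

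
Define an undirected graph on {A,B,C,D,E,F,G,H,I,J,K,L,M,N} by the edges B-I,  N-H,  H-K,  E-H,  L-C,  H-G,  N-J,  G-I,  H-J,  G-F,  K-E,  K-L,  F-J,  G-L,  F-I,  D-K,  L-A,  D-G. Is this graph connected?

No

Component: {M}
Component: {A, B, C, D, E, F, G, H, I, J, K, L, N}
There are 2 separate components, so the graph is not connected.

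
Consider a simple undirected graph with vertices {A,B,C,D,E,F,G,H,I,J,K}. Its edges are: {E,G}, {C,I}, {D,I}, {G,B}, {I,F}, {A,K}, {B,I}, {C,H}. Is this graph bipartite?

Partition the vertices as {G, H, I, J, K} vs {A, B, C, D, E, F}. Each listed edge has one endpoint in each part, so the graph is bipartite.

Yes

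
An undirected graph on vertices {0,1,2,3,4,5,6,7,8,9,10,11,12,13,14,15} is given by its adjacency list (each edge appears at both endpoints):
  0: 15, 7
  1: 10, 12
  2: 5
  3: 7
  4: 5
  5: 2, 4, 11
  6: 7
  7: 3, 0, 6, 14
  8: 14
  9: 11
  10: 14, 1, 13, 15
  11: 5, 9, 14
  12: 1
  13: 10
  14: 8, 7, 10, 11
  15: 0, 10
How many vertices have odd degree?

Degrees: 0:2, 1:2, 2:1, 3:1, 4:1, 5:3, 6:1, 7:4, 8:1, 9:1, 10:4, 11:3, 12:1, 13:1, 14:4, 15:2
Odd-degree vertices: 2, 3, 4, 5, 6, 8, 9, 11, 12, 13.

10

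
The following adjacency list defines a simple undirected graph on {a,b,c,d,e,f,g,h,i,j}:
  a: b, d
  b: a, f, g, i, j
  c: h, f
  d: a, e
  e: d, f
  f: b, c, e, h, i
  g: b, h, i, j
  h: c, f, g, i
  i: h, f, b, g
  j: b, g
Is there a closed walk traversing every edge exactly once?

No

Degrees: a:2, b:5, c:2, d:2, e:2, f:5, g:4, h:4, i:4, j:2
b, f have odd degree; an Eulerian circuit needs every degree to be even, so none exists.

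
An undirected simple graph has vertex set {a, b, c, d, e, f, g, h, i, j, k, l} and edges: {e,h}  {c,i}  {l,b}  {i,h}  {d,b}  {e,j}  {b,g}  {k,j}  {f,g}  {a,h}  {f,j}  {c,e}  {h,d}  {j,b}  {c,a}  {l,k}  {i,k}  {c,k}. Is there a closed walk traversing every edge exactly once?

Degrees: a:2, b:4, c:4, d:2, e:3, f:2, g:2, h:4, i:3, j:4, k:4, l:2
Vertices with odd degree: e, i. An Eulerian circuit requires all degrees even.

No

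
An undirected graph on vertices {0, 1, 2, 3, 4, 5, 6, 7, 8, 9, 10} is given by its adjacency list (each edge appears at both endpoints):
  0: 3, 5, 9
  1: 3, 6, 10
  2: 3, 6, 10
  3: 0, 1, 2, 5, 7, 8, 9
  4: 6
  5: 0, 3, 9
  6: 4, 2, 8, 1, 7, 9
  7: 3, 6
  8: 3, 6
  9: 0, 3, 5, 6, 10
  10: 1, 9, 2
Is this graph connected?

Yes

Starting from 0 and exploring outward reaches every vertex (0, 3, 5, 9, 8, 1, 2, 7, 6, 10, 4); the graph is connected.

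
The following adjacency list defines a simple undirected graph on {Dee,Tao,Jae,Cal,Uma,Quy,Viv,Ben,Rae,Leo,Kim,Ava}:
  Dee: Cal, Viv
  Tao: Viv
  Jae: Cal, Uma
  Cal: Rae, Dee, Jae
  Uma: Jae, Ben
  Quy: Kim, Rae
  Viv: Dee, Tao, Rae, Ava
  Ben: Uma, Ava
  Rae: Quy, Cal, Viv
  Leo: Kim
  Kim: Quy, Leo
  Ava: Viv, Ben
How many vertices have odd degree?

4

Degrees: Dee:2, Tao:1, Jae:2, Cal:3, Uma:2, Quy:2, Viv:4, Ben:2, Rae:3, Leo:1, Kim:2, Ava:2
Odd-degree vertices: Tao, Cal, Rae, Leo.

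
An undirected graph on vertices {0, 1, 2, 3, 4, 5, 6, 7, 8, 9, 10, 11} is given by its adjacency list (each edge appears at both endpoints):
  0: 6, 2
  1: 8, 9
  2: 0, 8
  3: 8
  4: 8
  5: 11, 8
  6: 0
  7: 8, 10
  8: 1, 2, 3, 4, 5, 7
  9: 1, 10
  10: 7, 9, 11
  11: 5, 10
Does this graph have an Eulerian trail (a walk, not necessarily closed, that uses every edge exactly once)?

Degrees: 0:2, 1:2, 2:2, 3:1, 4:1, 5:2, 6:1, 7:2, 8:6, 9:2, 10:3, 11:2
Odd-degree vertices: 3, 4, 6, 10 (4 total).
An Eulerian trail requires 0 or 2 odd-degree vertices; here there are 4.

No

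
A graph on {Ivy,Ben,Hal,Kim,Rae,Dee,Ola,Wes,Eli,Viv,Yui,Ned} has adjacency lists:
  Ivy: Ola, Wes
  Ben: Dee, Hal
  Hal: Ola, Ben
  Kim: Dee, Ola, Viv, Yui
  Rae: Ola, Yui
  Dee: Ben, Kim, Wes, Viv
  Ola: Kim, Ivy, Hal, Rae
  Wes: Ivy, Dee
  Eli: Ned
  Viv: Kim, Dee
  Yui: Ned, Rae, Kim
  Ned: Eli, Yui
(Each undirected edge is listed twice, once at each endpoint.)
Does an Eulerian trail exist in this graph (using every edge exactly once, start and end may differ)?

Yes

Degrees: Ivy:2, Ben:2, Hal:2, Kim:4, Rae:2, Dee:4, Ola:4, Wes:2, Eli:1, Viv:2, Yui:3, Ned:2
Odd-degree vertices: Eli, Yui (2 total).
With 2 odd-degree vertices and all edges in one connected piece, an Eulerian trail exists (from Eli to Yui).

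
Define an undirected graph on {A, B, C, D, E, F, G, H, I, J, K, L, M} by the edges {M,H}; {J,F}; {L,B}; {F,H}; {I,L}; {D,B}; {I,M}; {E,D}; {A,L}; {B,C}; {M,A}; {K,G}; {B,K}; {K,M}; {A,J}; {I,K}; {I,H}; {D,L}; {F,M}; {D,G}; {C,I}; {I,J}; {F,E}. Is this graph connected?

A breadth-first search from A visits A, M, J, L, I, F, K, H, D, B, C, E, G — all 13 vertices — so the graph is connected.

Yes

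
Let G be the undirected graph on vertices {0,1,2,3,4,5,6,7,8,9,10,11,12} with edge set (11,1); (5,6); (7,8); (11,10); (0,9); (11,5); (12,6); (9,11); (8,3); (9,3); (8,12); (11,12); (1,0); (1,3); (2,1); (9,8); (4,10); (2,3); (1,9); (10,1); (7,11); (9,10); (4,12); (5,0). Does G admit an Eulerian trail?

Yes

Degrees: 0:3, 1:6, 2:2, 3:4, 4:2, 5:3, 6:2, 7:2, 8:4, 9:6, 10:4, 11:6, 12:4
Odd-degree vertices: 0, 5 (2 total).
The non-isolated vertices are connected and exactly 2 have odd degree, so an Eulerian trail exists (from 0 to 5).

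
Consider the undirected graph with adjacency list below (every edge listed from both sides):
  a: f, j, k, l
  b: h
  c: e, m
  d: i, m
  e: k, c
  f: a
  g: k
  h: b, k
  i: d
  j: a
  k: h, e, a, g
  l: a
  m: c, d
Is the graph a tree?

Yes

|V| = 13, |E| = 12.
Connected and |E| = |V| - 1, which characterizes a tree.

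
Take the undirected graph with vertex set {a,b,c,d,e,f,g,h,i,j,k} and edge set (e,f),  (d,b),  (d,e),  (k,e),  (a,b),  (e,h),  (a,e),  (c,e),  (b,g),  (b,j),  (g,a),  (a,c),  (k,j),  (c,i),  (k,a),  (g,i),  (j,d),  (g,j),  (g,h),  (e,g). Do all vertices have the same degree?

No

Degrees: a:5, b:4, c:3, d:3, e:7, f:1, g:6, h:2, i:2, j:4, k:3
Degrees are not all equal (e.g. deg(f)=1 but deg(e)=7); not regular.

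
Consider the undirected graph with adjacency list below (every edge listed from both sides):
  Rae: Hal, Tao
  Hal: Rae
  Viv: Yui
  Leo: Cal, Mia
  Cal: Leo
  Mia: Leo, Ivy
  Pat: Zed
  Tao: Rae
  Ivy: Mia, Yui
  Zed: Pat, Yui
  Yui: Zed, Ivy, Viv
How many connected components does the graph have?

Component: {Rae, Hal, Tao}
Component: {Viv, Leo, Cal, Mia, Pat, Ivy, Zed, Yui}

2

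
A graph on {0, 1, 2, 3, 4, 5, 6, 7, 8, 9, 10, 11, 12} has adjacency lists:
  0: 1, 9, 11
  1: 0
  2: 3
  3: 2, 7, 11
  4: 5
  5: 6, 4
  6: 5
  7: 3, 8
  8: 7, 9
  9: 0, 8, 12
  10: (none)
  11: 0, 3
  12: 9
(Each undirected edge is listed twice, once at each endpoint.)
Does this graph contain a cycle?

The graph has 13 vertices, 11 edges, and 3 connected components.
Since 11 > 13 - 3, a cycle must exist; for instance 0-11-3-7-8-9-0.

Yes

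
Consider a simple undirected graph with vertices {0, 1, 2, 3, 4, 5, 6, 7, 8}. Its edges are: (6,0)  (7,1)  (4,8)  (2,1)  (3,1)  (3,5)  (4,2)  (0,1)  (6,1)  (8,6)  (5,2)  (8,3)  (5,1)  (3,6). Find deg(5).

3

Neighbors of 5: 1, 2, 3.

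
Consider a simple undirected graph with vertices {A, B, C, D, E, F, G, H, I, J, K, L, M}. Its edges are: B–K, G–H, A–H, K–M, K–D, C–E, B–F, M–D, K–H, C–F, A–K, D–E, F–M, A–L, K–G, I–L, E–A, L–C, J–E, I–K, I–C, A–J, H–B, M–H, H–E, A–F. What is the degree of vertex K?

7

Neighbors of K: A, B, D, G, H, I, M.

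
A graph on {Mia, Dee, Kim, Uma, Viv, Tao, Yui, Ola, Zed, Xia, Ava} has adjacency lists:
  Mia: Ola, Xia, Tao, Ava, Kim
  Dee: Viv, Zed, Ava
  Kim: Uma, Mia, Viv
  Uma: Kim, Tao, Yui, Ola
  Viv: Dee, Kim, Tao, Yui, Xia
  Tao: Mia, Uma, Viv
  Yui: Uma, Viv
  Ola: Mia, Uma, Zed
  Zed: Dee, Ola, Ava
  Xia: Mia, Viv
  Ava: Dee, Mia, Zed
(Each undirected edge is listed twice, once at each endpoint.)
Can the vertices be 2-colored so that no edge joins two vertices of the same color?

No

The cycle Zed-Dee-Ava-Zed has length 3, which is odd, so the graph is not bipartite.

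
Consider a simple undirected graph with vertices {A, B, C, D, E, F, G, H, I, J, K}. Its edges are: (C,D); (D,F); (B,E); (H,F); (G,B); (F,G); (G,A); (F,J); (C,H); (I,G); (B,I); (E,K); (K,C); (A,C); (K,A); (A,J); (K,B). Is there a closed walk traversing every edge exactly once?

Degrees: A:4, B:4, C:4, D:2, E:2, F:4, G:4, H:2, I:2, J:2, K:4
Every vertex has even degree and the edges form a single connected piece, so an Eulerian circuit exists.

Yes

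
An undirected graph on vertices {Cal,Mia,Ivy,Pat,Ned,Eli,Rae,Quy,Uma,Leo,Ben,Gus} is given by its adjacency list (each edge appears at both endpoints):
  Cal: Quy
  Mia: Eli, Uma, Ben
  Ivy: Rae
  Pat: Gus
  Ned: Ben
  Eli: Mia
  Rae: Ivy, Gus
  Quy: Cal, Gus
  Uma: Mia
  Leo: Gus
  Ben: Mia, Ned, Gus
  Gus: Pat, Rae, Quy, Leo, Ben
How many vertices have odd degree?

Degrees: Cal:1, Mia:3, Ivy:1, Pat:1, Ned:1, Eli:1, Rae:2, Quy:2, Uma:1, Leo:1, Ben:3, Gus:5
Odd-degree vertices: Cal, Mia, Ivy, Pat, Ned, Eli, Uma, Leo, Ben, Gus.

10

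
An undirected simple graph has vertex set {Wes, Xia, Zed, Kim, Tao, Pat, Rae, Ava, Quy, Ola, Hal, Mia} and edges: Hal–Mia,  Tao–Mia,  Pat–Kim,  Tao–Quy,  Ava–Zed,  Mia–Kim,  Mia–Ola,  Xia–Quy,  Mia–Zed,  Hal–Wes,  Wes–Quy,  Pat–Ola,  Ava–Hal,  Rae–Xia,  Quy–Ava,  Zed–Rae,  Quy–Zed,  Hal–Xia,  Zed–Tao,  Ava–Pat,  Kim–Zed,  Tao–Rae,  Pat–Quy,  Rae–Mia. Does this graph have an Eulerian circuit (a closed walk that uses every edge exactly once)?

No

Degrees: Wes:2, Xia:3, Zed:6, Kim:3, Tao:4, Pat:4, Rae:4, Ava:4, Quy:6, Ola:2, Hal:4, Mia:6
Xia, Kim have odd degree; an Eulerian circuit needs every degree to be even, so none exists.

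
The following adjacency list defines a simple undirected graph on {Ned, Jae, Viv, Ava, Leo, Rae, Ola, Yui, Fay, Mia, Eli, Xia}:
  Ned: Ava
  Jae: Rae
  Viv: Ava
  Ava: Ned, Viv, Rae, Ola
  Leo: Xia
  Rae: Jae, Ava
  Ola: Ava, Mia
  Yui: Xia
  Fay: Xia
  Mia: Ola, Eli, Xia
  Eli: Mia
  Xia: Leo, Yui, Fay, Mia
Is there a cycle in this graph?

|V| = 12, |E| = 11, number of components = 1.
A forest on 12 vertices with 1 component has exactly 11 edges, which matches — so no cycle.

No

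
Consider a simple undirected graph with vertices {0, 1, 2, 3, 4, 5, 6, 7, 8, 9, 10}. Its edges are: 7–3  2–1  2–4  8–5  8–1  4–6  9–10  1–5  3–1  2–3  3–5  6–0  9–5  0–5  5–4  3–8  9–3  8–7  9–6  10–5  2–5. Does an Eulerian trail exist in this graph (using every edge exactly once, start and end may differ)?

Yes

Degrees: 0:2, 1:4, 2:4, 3:6, 4:3, 5:8, 6:3, 7:2, 8:4, 9:4, 10:2
Odd-degree vertices: 4, 6 (2 total).
With 2 odd-degree vertices and all edges in one connected piece, an Eulerian trail exists (from 4 to 6).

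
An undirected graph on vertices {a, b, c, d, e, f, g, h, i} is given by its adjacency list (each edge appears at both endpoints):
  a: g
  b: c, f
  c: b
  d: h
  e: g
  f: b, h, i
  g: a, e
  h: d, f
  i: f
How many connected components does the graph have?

2

Component: {a, e, g}
Component: {b, c, d, f, h, i}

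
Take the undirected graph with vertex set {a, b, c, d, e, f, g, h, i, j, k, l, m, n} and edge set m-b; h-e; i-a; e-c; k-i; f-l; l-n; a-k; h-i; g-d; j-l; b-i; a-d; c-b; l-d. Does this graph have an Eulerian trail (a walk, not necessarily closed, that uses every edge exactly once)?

No

Degrees: a:3, b:3, c:2, d:3, e:2, f:1, g:1, h:2, i:4, j:1, k:2, l:4, m:1, n:1
Odd-degree vertices: a, b, d, f, g, j, m, n (8 total).
With 8 odd-degree vertices (more than two), no single trail can use every edge.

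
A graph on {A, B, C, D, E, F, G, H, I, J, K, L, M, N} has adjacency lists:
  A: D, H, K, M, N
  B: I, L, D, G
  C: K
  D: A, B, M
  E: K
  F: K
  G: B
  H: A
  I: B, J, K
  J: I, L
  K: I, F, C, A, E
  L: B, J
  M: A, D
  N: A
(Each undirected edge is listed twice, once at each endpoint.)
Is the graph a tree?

No

The graph has 14 vertices and 16 edges.
Connected but with 16 > 13 edges, so it has a cycle and is not a tree.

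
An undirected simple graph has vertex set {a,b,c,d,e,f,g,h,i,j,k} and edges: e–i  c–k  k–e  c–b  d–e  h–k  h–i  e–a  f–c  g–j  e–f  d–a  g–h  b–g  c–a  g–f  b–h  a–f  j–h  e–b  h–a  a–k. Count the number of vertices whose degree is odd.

Degrees: a:6, b:4, c:4, d:2, e:6, f:4, g:4, h:6, i:2, j:2, k:4
Odd-degree vertices: none.

0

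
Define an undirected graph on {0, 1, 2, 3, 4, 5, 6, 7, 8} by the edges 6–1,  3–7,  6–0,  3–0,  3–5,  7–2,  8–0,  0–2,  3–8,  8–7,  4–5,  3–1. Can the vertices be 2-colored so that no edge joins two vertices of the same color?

No

The cycle 7-3-8-7 has length 3, which is odd, so the graph is not bipartite.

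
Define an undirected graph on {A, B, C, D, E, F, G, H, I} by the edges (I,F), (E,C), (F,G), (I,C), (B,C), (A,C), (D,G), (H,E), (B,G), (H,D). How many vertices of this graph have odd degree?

Degrees: A:1, B:2, C:4, D:2, E:2, F:2, G:3, H:2, I:2
Odd-degree vertices: A, G.

2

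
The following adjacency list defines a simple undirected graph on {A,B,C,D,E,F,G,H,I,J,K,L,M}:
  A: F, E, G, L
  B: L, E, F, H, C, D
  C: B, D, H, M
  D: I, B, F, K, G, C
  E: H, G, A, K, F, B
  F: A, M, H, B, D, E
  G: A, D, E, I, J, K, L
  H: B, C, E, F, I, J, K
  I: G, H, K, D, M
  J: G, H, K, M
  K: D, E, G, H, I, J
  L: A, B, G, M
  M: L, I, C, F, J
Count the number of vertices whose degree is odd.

4

Degrees: A:4, B:6, C:4, D:6, E:6, F:6, G:7, H:7, I:5, J:4, K:6, L:4, M:5
Odd-degree vertices: G, H, I, M.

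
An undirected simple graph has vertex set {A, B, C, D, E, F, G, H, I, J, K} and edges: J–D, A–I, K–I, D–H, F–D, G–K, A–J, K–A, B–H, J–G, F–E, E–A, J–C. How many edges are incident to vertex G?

Neighbors of G: J, K.

2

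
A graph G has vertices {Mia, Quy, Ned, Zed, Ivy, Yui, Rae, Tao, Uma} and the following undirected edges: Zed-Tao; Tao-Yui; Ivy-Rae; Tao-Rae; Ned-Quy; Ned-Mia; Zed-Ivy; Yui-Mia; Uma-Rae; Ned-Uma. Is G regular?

No

Degrees: Mia:2, Quy:1, Ned:3, Zed:2, Ivy:2, Yui:2, Rae:3, Tao:3, Uma:2
Vertex Quy has degree 1 while Ned has degree 3, so the graph is not regular.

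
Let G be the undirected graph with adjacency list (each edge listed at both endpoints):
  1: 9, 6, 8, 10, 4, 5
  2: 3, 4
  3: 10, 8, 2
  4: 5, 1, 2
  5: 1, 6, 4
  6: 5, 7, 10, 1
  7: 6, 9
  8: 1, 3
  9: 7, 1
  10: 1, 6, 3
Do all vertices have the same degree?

Degrees: 1:6, 2:2, 3:3, 4:3, 5:3, 6:4, 7:2, 8:2, 9:2, 10:3
Degrees are not all equal (e.g. deg(2)=2 but deg(1)=6); not regular.

No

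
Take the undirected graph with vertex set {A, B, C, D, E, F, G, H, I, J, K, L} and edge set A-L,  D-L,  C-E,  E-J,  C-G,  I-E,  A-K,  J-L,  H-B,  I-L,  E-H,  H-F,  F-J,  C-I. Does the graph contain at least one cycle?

The graph has 12 vertices, 14 edges, and 1 connected component.
One cycle is E-C-I-E.

Yes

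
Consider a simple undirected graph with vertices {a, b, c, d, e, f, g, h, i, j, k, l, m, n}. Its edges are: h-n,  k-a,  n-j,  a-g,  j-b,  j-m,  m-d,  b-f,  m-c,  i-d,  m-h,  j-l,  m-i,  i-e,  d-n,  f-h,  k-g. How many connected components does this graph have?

Component: {a, g, k}
Component: {b, c, d, e, f, h, i, j, l, m, n}

2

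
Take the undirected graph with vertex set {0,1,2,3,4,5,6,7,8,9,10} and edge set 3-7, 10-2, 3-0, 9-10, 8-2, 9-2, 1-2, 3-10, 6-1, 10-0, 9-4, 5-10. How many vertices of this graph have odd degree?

8

Degrees: 0:2, 1:2, 2:4, 3:3, 4:1, 5:1, 6:1, 7:1, 8:1, 9:3, 10:5
Odd-degree vertices: 3, 4, 5, 6, 7, 8, 9, 10.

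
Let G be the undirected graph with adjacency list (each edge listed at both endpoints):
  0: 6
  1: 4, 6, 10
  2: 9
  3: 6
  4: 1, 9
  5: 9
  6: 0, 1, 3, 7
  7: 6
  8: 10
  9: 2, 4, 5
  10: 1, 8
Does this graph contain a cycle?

|V| = 11, |E| = 10, number of components = 1.
Since 10 = 11 - 1, the graph is a forest and contains no cycle.

No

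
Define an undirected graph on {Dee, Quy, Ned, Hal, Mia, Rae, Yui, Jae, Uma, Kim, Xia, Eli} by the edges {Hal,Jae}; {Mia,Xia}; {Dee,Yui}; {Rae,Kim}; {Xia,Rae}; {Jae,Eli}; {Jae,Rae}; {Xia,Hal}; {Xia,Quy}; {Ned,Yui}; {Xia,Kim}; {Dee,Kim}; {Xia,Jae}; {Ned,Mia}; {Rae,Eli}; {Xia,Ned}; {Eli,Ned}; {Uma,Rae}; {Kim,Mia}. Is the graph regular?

Degrees: Dee:2, Quy:1, Ned:4, Hal:2, Mia:3, Rae:5, Yui:2, Jae:4, Uma:1, Kim:4, Xia:7, Eli:3
Vertex Quy has degree 1 while Xia has degree 7, so the graph is not regular.

No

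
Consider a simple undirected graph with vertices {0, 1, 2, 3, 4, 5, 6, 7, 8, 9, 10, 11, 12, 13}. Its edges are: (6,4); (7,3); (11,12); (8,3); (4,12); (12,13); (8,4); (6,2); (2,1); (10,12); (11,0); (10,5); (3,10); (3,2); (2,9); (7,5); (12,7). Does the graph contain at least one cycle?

The graph has 14 vertices, 17 edges, and 1 connected component.
Since 17 > 14 - 1, a cycle must exist; for instance 12-7-3-2-6-4-12.

Yes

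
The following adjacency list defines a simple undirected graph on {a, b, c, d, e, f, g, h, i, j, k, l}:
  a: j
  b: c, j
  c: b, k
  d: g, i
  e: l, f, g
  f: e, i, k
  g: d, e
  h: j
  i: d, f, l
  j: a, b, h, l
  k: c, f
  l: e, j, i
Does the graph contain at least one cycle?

|V| = 12, |E| = 14, number of components = 1.
One cycle is l-i-d-g-e-l.

Yes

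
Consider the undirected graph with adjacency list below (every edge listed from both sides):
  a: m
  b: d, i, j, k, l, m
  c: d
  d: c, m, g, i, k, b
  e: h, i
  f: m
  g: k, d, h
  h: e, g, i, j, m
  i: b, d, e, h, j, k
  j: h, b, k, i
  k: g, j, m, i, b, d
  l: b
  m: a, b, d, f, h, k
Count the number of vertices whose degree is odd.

Degrees: a:1, b:6, c:1, d:6, e:2, f:1, g:3, h:5, i:6, j:4, k:6, l:1, m:6
Odd-degree vertices: a, c, f, g, h, l.

6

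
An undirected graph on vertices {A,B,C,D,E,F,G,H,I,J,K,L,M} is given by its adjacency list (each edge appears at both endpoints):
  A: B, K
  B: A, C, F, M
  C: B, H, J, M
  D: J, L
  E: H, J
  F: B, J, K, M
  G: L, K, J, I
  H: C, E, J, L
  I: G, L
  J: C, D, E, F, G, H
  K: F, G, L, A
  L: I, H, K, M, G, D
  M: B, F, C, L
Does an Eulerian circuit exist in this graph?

Degrees: A:2, B:4, C:4, D:2, E:2, F:4, G:4, H:4, I:2, J:6, K:4, L:6, M:4
Every vertex has even degree and the edges form a single connected piece, so an Eulerian circuit exists.

Yes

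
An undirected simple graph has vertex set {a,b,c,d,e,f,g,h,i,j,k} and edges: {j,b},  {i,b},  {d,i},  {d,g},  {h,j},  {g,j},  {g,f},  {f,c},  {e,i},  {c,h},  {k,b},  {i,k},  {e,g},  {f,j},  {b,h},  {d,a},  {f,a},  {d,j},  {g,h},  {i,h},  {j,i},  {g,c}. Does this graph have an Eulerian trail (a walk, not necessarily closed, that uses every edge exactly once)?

Degrees: a:2, b:4, c:3, d:4, e:2, f:4, g:6, h:5, i:6, j:6, k:2
Odd-degree vertices: c, h (2 total).
The non-isolated vertices are connected and exactly 2 have odd degree, so an Eulerian trail exists (from c to h).

Yes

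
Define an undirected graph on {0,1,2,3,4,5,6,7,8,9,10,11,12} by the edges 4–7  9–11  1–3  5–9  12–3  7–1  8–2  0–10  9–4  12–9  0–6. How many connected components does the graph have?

Component: {2, 8}
Component: {0, 6, 10}
Component: {1, 3, 4, 5, 7, 9, 11, 12}

3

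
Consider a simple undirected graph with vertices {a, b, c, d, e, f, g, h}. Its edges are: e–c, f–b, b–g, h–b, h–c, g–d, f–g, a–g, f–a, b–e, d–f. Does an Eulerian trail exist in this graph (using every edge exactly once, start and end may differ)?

Degrees: a:2, b:4, c:2, d:2, e:2, f:4, g:4, h:2
Odd-degree vertices: none (0 total).
With 0 odd-degree vertices and all edges in one connected piece, an Eulerian trail exists.

Yes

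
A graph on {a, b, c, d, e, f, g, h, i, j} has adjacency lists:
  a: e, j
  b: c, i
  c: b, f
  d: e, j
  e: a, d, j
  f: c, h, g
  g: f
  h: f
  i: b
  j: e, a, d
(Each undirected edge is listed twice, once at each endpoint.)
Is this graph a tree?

No

|V| = 10, |E| = 10.
It splits into 2 components, so it cannot be a tree.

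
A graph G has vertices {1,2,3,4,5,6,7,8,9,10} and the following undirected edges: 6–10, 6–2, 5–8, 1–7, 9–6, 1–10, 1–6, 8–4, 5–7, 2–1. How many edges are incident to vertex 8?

2

Neighbors of 8: 4, 5.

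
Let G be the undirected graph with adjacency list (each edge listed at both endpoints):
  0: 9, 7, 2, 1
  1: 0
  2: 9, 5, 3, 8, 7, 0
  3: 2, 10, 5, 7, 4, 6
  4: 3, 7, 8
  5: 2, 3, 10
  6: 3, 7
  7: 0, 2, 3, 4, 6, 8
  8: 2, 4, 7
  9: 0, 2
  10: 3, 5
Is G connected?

Yes

A breadth-first search from 0 visits 0, 7, 1, 9, 2, 3, 6, 4, 8, 5, 10 — all 11 vertices — so the graph is connected.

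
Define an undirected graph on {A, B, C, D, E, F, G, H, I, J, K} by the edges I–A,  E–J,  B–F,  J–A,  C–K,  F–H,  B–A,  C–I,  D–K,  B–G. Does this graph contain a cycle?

No

|V| = 11, |E| = 10, number of components = 1.
A forest on 11 vertices with 1 component has exactly 10 edges, which matches — so no cycle.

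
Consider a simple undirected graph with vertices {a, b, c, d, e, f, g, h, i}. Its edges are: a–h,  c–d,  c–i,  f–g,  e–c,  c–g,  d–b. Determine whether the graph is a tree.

No

The graph has 9 vertices and 7 edges.
It is not connected, so it is not a tree.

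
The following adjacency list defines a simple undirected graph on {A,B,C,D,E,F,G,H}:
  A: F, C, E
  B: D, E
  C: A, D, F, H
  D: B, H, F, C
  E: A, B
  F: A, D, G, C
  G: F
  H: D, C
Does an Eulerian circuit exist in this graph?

No

Degrees: A:3, B:2, C:4, D:4, E:2, F:4, G:1, H:2
A, G have odd degree; an Eulerian circuit needs every degree to be even, so none exists.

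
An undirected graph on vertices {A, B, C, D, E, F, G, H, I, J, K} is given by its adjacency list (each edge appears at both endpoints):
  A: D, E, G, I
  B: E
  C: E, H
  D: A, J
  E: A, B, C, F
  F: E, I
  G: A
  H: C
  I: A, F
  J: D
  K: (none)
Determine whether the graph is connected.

Component: {K}
Component: {A, B, C, D, E, F, G, H, I, J}
There are 2 separate components, so the graph is not connected.

No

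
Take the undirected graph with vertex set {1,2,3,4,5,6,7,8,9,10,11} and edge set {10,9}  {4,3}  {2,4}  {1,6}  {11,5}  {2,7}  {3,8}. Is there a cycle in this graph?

No

The graph has 11 vertices, 7 edges, and 4 connected components.
A forest on 11 vertices with 4 components has exactly 7 edges, which matches — so no cycle.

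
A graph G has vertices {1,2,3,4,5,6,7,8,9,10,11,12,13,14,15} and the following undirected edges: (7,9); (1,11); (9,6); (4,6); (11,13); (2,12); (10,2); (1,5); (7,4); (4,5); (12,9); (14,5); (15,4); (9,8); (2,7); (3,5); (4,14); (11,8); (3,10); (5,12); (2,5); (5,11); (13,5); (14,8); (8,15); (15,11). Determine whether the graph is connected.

Starting from 1 and exploring outward reaches every vertex (1, 5, 11, 14, 13, 4, 2, 12, 3, 8, 15, 6, 7, 10, 9); the graph is connected.

Yes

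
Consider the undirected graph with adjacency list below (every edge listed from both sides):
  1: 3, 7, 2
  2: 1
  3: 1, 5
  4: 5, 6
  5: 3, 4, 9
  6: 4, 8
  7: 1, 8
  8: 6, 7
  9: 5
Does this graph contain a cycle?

Yes

The graph has 9 vertices, 9 edges, and 1 connected component.
One cycle is 1-3-5-4-6-8-7-1.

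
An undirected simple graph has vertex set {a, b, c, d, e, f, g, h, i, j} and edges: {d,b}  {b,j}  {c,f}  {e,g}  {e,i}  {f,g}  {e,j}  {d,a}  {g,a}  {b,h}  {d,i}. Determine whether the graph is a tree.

|V| = 10, |E| = 11.
Connected but with 11 > 9 edges, so it has a cycle and is not a tree.

No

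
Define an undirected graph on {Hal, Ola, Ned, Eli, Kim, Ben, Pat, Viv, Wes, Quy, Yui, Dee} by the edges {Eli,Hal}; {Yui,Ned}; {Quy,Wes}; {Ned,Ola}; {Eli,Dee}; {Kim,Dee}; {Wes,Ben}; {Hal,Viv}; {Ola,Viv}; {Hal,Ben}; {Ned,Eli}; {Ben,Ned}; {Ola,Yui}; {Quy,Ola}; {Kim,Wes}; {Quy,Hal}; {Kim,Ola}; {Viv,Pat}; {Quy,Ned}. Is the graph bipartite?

Ola-Yui-Ned-Ola is an odd cycle (length 3), and a bipartite graph can contain only even cycles.

No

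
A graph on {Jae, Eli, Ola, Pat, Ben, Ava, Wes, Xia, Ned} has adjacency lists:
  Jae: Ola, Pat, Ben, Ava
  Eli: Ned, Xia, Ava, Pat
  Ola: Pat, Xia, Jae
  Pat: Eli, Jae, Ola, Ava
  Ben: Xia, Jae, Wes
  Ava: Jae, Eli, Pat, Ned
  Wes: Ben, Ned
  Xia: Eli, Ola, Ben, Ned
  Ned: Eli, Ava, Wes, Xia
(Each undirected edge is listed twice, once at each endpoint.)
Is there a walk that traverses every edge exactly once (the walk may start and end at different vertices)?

Degrees: Jae:4, Eli:4, Ola:3, Pat:4, Ben:3, Ava:4, Wes:2, Xia:4, Ned:4
Odd-degree vertices: Ola, Ben (2 total).
With 2 odd-degree vertices and all edges in one connected piece, an Eulerian trail exists (from Ola to Ben).

Yes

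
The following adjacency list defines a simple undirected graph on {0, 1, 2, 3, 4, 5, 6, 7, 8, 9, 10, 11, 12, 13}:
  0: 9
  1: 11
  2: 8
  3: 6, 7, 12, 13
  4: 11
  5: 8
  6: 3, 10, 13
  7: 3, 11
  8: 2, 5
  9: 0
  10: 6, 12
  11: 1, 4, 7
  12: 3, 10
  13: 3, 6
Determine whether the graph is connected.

No

Component: {0, 9}
Component: {2, 5, 8}
Component: {1, 3, 4, 6, 7, 10, 11, 12, 13}
There are 3 separate components, so the graph is not connected.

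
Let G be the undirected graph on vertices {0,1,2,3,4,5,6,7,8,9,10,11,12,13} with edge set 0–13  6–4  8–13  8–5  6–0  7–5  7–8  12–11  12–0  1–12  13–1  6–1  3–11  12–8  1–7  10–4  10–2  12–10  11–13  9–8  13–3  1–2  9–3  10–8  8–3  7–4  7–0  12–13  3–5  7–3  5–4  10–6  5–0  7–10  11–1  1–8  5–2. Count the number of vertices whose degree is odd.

Degrees: 0:5, 1:7, 2:3, 3:6, 4:4, 5:6, 6:4, 7:7, 8:8, 9:2, 10:6, 11:4, 12:6, 13:6
Odd-degree vertices: 0, 1, 2, 7.

4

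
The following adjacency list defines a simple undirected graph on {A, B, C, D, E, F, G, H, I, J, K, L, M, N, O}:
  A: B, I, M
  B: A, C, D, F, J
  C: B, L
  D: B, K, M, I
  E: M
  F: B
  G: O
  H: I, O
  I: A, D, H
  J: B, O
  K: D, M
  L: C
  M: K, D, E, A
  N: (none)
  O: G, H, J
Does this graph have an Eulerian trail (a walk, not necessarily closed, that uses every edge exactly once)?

Degrees: A:3, B:5, C:2, D:4, E:1, F:1, G:1, H:2, I:3, J:2, K:2, L:1, M:4, N:0, O:3
Odd-degree vertices: A, B, E, F, G, I, L, O (8 total).
With 8 odd-degree vertices (more than two), no single trail can use every edge.

No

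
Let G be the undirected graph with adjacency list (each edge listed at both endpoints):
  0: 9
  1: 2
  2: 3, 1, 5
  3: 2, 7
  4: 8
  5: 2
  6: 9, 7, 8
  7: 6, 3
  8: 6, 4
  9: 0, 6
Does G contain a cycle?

No

|V| = 10, |E| = 9, number of components = 1.
Since 9 = 10 - 1, the graph is a forest and contains no cycle.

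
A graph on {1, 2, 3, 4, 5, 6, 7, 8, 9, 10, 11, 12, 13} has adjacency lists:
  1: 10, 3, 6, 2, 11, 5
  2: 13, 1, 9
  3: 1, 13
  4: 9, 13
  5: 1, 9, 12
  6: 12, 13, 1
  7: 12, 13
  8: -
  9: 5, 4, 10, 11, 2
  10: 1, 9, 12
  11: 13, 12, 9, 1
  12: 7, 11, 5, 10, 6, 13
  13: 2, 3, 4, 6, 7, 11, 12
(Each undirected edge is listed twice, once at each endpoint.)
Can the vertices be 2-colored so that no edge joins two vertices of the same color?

The cycle 7-12-13-7 has length 3, which is odd, so the graph is not bipartite.

No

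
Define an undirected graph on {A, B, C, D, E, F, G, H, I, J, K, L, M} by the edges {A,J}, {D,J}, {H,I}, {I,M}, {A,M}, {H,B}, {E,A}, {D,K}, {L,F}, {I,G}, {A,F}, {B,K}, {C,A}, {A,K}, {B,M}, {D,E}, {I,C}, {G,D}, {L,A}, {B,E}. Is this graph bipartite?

No

F-L-A-F is an odd cycle (length 3), and a bipartite graph can contain only even cycles.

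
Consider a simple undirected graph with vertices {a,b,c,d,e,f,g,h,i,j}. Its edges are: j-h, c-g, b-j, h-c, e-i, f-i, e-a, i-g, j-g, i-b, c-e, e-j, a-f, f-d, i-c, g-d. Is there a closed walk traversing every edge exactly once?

Degrees: a:2, b:2, c:4, d:2, e:4, f:3, g:4, h:2, i:5, j:4
f, i have odd degree; an Eulerian circuit needs every degree to be even, so none exists.

No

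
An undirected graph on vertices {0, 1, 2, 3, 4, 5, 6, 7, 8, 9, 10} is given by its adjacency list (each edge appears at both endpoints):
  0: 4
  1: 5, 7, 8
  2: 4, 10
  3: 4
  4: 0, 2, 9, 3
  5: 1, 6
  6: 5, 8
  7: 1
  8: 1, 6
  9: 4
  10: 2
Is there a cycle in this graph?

|V| = 11, |E| = 10, number of components = 2.
Since 10 > 11 - 2, a cycle must exist; for instance 1-8-6-5-1.

Yes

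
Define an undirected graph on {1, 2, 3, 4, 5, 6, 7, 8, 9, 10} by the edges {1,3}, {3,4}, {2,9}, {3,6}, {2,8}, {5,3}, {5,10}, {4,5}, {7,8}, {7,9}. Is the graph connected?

No

Component: {2, 7, 8, 9}
Component: {1, 3, 4, 5, 6, 10}
There are 2 separate components, so the graph is not connected.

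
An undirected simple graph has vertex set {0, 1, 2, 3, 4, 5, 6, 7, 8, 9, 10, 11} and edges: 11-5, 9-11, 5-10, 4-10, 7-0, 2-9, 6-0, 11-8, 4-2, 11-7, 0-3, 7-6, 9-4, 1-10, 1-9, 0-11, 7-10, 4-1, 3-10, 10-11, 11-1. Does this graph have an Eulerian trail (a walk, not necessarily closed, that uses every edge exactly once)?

Degrees: 0:4, 1:4, 2:2, 3:2, 4:4, 5:2, 6:2, 7:4, 8:1, 9:4, 10:6, 11:7
Odd-degree vertices: 8, 11 (2 total).
With 2 odd-degree vertices and all edges in one connected piece, an Eulerian trail exists (from 8 to 11).

Yes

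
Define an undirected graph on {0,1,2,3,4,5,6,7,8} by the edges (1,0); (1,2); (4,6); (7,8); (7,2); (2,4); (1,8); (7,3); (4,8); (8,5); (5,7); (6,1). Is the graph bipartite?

No

The cycle 7-5-8-7 has length 3, which is odd, so the graph is not bipartite.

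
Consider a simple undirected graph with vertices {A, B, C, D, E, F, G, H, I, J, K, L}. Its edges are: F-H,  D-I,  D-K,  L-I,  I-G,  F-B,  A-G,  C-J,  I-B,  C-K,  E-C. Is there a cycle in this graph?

No

|V| = 12, |E| = 11, number of components = 1.
A forest on 12 vertices with 1 component has exactly 11 edges, which matches — so no cycle.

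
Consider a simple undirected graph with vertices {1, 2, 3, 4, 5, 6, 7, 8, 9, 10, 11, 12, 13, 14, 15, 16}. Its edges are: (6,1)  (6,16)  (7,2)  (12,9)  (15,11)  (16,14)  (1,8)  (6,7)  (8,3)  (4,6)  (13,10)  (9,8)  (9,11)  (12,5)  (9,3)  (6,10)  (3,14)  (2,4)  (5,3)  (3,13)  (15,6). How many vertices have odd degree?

Degrees: 1:2, 2:2, 3:5, 4:2, 5:2, 6:6, 7:2, 8:3, 9:4, 10:2, 11:2, 12:2, 13:2, 14:2, 15:2, 16:2
Odd-degree vertices: 3, 8.

2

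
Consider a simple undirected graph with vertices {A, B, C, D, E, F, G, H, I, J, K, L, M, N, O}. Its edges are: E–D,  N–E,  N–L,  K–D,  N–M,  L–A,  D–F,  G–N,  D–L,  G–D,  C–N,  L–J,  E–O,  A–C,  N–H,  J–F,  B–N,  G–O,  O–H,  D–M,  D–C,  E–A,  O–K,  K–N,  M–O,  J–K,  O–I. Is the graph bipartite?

Yes

Partition the vertices as {B, C, E, F, G, H, I, K, L, M} vs {A, D, J, N, O}. Each listed edge has one endpoint in each part, so the graph is bipartite.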